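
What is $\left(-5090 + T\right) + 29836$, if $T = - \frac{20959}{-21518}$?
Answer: $\frac{532505387}{21518} \approx 24747.0$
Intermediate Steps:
$T = \frac{20959}{21518}$ ($T = \left(-20959\right) \left(- \frac{1}{21518}\right) = \frac{20959}{21518} \approx 0.97402$)
$\left(-5090 + T\right) + 29836 = \left(-5090 + \frac{20959}{21518}\right) + 29836 = - \frac{109505661}{21518} + 29836 = \frac{532505387}{21518}$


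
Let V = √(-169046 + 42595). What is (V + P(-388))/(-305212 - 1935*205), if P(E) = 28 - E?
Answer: -416/701887 - I*√126451/701887 ≈ -0.00059269 - 0.00050663*I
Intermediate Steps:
V = I*√126451 (V = √(-126451) = I*√126451 ≈ 355.6*I)
(V + P(-388))/(-305212 - 1935*205) = (I*√126451 + (28 - 1*(-388)))/(-305212 - 1935*205) = (I*√126451 + (28 + 388))/(-305212 - 396675) = (I*√126451 + 416)/(-701887) = (416 + I*√126451)*(-1/701887) = -416/701887 - I*√126451/701887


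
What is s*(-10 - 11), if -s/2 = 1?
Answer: 42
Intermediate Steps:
s = -2 (s = -2*1 = -2)
s*(-10 - 11) = -2*(-10 - 11) = -2*(-21) = 42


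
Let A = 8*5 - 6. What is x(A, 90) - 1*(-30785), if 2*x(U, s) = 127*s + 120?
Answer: 36560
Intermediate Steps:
A = 34 (A = 40 - 6 = 34)
x(U, s) = 60 + 127*s/2 (x(U, s) = (127*s + 120)/2 = (120 + 127*s)/2 = 60 + 127*s/2)
x(A, 90) - 1*(-30785) = (60 + (127/2)*90) - 1*(-30785) = (60 + 5715) + 30785 = 5775 + 30785 = 36560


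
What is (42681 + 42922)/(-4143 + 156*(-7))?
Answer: -85603/5235 ≈ -16.352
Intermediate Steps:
(42681 + 42922)/(-4143 + 156*(-7)) = 85603/(-4143 - 1092) = 85603/(-5235) = 85603*(-1/5235) = -85603/5235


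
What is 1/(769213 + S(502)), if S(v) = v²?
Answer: 1/1021217 ≈ 9.7922e-7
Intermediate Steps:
1/(769213 + S(502)) = 1/(769213 + 502²) = 1/(769213 + 252004) = 1/1021217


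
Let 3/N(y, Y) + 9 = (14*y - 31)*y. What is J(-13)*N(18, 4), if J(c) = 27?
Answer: 1/49 ≈ 0.020408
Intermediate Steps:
N(y, Y) = 3/(-9 + y*(-31 + 14*y)) (N(y, Y) = 3/(-9 + (14*y - 31)*y) = 3/(-9 + (-31 + 14*y)*y) = 3/(-9 + y*(-31 + 14*y)))
J(-13)*N(18, 4) = 27*(3/(-9 - 31*18 + 14*18**2)) = 27*(3/(-9 - 558 + 14*324)) = 27*(3/(-9 - 558 + 4536)) = 27*(3/3969) = 27*(3*(1/3969)) = 27*(1/1323) = 1/49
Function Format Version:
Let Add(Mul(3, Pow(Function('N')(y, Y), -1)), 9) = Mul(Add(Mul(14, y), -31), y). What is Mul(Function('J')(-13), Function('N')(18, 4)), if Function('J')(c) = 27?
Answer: Rational(1, 49) ≈ 0.020408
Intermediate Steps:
Function('N')(y, Y) = Mul(3, Pow(Add(-9, Mul(y, Add(-31, Mul(14, y)))), -1)) (Function('N')(y, Y) = Mul(3, Pow(Add(-9, Mul(Add(Mul(14, y), -31), y)), -1)) = Mul(3, Pow(Add(-9, Mul(Add(-31, Mul(14, y)), y)), -1)) = Mul(3, Pow(Add(-9, Mul(y, Add(-31, Mul(14, y)))), -1)))
Mul(Function('J')(-13), Function('N')(18, 4)) = Mul(27, Mul(3, Pow(Add(-9, Mul(-31, 18), Mul(14, Pow(18, 2))), -1))) = Mul(27, Mul(3, Pow(Add(-9, -558, Mul(14, 324)), -1))) = Mul(27, Mul(3, Pow(Add(-9, -558, 4536), -1))) = Mul(27, Mul(3, Pow(3969, -1))) = Mul(27, Mul(3, Rational(1, 3969))) = Mul(27, Rational(1, 1323)) = Rational(1, 49)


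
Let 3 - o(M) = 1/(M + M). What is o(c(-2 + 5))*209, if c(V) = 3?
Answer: 3553/6 ≈ 592.17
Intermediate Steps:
o(M) = 3 - 1/(2*M) (o(M) = 3 - 1/(M + M) = 3 - 1/(2*M))
o(c(-2 + 5))*209 = (3 - ½/3)*209 = (3 - ½*⅓)*209 = (3 - ⅙)*209 = (17/6)*209 = 3553/6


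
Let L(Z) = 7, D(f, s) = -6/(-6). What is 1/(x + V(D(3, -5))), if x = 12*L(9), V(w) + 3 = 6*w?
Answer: 1/87 ≈ 0.011494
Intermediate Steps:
D(f, s) = 1 (D(f, s) = -6*(-⅙) = 1)
V(w) = -3 + 6*w
x = 84 (x = 12*7 = 84)
1/(x + V(D(3, -5))) = 1/(84 + (-3 + 6*1)) = 1/(84 + (-3 + 6)) = 1/(84 + 3) = 1/87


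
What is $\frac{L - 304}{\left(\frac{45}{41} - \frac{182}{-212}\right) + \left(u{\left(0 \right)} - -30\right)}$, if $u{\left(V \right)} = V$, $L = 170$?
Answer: $- \frac{582364}{138881} \approx -4.1933$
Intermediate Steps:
$\frac{L - 304}{\left(\frac{45}{41} - \frac{182}{-212}\right) + \left(u{\left(0 \right)} - -30\right)} = \frac{170 - 304}{\left(\frac{45}{41} - \frac{182}{-212}\right) + \left(0 - -30\right)} = - \frac{134}{\left(45 \cdot \frac{1}{41} - - \frac{91}{106}\right) + \left(0 + 30\right)} = - \frac{134}{\left(\frac{45}{41} + \frac{91}{106}\right) + 30} = - \frac{134}{\frac{8501}{4346} + 30} = - \frac{134}{\frac{138881}{4346}} = \left(-134\right) \frac{4346}{138881} = - \frac{582364}{138881}$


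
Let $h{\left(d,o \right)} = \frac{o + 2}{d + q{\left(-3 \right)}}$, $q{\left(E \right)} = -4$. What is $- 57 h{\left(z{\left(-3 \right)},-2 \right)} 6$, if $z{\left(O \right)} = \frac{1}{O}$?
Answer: $0$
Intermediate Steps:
$h{\left(d,o \right)} = \frac{2 + o}{-4 + d}$ ($h{\left(d,o \right)} = \frac{o + 2}{d - 4} = \frac{2 + o}{-4 + d}$)
$- 57 h{\left(z{\left(-3 \right)},-2 \right)} 6 = - 57 \frac{2 - 2}{-4 + \frac{1}{-3}} \cdot 6 = - 57 \frac{1}{-4 - \frac{1}{3}} \cdot 0 \cdot 6 = - 57 \frac{1}{- \frac{13}{3}} \cdot 0 \cdot 6 = - 57 \left(- \frac{3}{13}\right) 0 \cdot 6 = - 57 \cdot 0 \cdot 6 = \left(-57\right) 0 = 0$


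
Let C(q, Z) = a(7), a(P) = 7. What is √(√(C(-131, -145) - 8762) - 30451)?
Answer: √(-30451 + I*√8755) ≈ 0.2681 + 174.5*I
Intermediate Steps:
C(q, Z) = 7
√(√(C(-131, -145) - 8762) - 30451) = √(√(7 - 8762) - 30451) = √(√(-8755) - 30451) = √(I*√8755 - 30451) = √(-30451 + I*√8755)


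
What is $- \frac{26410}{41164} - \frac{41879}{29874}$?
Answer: $- \frac{314109937}{153716667} \approx -2.0434$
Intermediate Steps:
$- \frac{26410}{41164} - \frac{41879}{29874} = \left(-26410\right) \frac{1}{41164} - \frac{41879}{29874} = - \frac{13205}{20582} - \frac{41879}{29874} = - \frac{314109937}{153716667}$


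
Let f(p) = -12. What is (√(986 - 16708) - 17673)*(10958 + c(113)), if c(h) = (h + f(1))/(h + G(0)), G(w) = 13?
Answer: -8134345819/42 + 1380809*I*√15722/126 ≈ -1.9368e+8 + 1.3741e+6*I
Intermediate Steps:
c(h) = (-12 + h)/(13 + h) (c(h) = (h - 12)/(h + 13) = (-12 + h)/(13 + h))
(√(986 - 16708) - 17673)*(10958 + c(113)) = (√(986 - 16708) - 17673)*(10958 + (-12 + 113)/(13 + 113)) = (√(-15722) - 17673)*(10958 + 101/126) = (I*√15722 - 17673)*(10958 + (1/126)*101) = (-17673 + I*√15722)*(10958 + 101/126) = (-17673 + I*√15722)*(1380809/126) = -8134345819/42 + 1380809*I*√15722/126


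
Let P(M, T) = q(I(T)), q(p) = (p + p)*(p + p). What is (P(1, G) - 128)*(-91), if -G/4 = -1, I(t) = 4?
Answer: 5824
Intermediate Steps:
q(p) = 4*p² (q(p) = (2*p)*(2*p) = 4*p²)
G = 4 (G = -4*(-1) = 4)
P(M, T) = 64 (P(M, T) = 4*4² = 4*16 = 64)
(P(1, G) - 128)*(-91) = (64 - 128)*(-91) = -64*(-91) = 5824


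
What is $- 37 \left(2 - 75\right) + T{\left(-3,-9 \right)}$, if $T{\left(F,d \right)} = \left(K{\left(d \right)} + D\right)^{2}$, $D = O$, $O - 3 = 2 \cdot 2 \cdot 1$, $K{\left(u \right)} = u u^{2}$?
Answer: $523985$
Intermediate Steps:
$K{\left(u \right)} = u^{3}$
$O = 7$ ($O = 3 + 2 \cdot 2 \cdot 1 = 3 + 4 \cdot 1 = 3 + 4 = 7$)
$D = 7$
$T{\left(F,d \right)} = \left(7 + d^{3}\right)^{2}$ ($T{\left(F,d \right)} = \left(d^{3} + 7\right)^{2} = \left(7 + d^{3}\right)^{2}$)
$- 37 \left(2 - 75\right) + T{\left(-3,-9 \right)} = - 37 \left(2 - 75\right) + \left(7 + \left(-9\right)^{3}\right)^{2} = - 37 \left(2 - 75\right) + \left(7 - 729\right)^{2} = \left(-37\right) \left(-73\right) + \left(-722\right)^{2} = 2701 + 521284 = 523985$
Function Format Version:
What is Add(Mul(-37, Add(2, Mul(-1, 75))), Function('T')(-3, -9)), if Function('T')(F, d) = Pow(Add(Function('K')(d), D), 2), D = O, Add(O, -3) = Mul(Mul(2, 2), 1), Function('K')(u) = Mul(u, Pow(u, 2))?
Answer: 523985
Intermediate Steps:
Function('K')(u) = Pow(u, 3)
O = 7 (O = Add(3, Mul(Mul(2, 2), 1)) = Add(3, Mul(4, 1)) = Add(3, 4) = 7)
D = 7
Function('T')(F, d) = Pow(Add(7, Pow(d, 3)), 2) (Function('T')(F, d) = Pow(Add(Pow(d, 3), 7), 2) = Pow(Add(7, Pow(d, 3)), 2))
Add(Mul(-37, Add(2, Mul(-1, 75))), Function('T')(-3, -9)) = Add(Mul(-37, Add(2, Mul(-1, 75))), Pow(Add(7, Pow(-9, 3)), 2)) = Add(Mul(-37, Add(2, -75)), Pow(Add(7, -729), 2)) = Add(Mul(-37, -73), Pow(-722, 2)) = Add(2701, 521284) = 523985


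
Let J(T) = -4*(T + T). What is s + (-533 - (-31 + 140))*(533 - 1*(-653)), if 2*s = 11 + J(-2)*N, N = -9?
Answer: -1522957/2 ≈ -7.6148e+5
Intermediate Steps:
J(T) = -8*T
s = -133/2 (s = (11 - 8*(-2)*(-9))/2 = (11 + 16*(-9))/2 = (11 - 144)/2 = (1/2)*(-133) = -133/2 ≈ -66.500)
s + (-533 - (-31 + 140))*(533 - 1*(-653)) = -133/2 + (-533 - (-31 + 140))*(533 - 1*(-653)) = -133/2 + (-533 - 1*109)*(533 + 653) = -133/2 + (-533 - 109)*1186 = -133/2 - 642*1186 = -133/2 - 761412 = -1522957/2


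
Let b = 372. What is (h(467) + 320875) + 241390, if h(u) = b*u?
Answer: 735989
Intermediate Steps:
h(u) = 372*u
(h(467) + 320875) + 241390 = (372*467 + 320875) + 241390 = (173724 + 320875) + 241390 = 494599 + 241390 = 735989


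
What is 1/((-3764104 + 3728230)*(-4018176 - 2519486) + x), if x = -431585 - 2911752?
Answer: 1/234528743251 ≈ 4.2639e-12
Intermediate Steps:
x = -3343337
1/((-3764104 + 3728230)*(-4018176 - 2519486) + x) = 1/((-3764104 + 3728230)*(-4018176 - 2519486) - 3343337) = 1/(-35874*(-6537662) - 3343337) = 1/(234532086588 - 3343337) = 1/234528743251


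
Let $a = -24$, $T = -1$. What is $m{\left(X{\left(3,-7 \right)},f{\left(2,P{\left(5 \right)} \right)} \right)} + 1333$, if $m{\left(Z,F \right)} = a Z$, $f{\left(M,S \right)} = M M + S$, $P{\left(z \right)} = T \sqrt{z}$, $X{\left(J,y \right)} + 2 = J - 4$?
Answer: $1405$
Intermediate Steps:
$X{\left(J,y \right)} = -6 + J$ ($X{\left(J,y \right)} = -2 + \left(J - 4\right) = -2 + \left(-4 + J\right) = -6 + J$)
$P{\left(z \right)} = - \sqrt{z}$
$f{\left(M,S \right)} = S + M^{2}$ ($f{\left(M,S \right)} = M^{2} + S = S + M^{2}$)
$m{\left(Z,F \right)} = - 24 Z$
$m{\left(X{\left(3,-7 \right)},f{\left(2,P{\left(5 \right)} \right)} \right)} + 1333 = - 24 \left(-6 + 3\right) + 1333 = \left(-24\right) \left(-3\right) + 1333 = 72 + 1333 = 1405$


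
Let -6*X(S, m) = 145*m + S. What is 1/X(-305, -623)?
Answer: 3/45320 ≈ 6.6196e-5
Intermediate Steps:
X(S, m) = -145*m/6 - S/6 (X(S, m) = -(145*m + S)/6 = -(S + 145*m)/6 = -145*m/6 - S/6)
1/X(-305, -623) = 1/(-145/6*(-623) - 1/6*(-305)) = 1/(90335/6 + 305/6) = 1/(45320/3) = 3/45320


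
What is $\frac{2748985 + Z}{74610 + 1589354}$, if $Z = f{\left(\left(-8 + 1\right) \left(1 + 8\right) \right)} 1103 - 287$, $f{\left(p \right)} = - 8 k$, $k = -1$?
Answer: $\frac{1378761}{831982} \approx 1.6572$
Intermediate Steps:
$f{\left(p \right)} = 8$ ($f{\left(p \right)} = \left(-8\right) \left(-1\right) = 8$)
$Z = 8537$ ($Z = 8 \cdot 1103 - 287 = 8824 - 287 = 8537$)
$\frac{2748985 + Z}{74610 + 1589354} = \frac{2748985 + 8537}{74610 + 1589354} = \frac{2757522}{1663964} = 2757522 \cdot \frac{1}{1663964} = \frac{1378761}{831982}$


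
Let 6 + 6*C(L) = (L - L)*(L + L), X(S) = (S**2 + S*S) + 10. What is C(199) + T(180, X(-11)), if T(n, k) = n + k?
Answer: 431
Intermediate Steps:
X(S) = 10 + 2*S**2 (X(S) = (S**2 + S**2) + 10 = 2*S**2 + 10 = 10 + 2*S**2)
C(L) = -1 (C(L) = -1 + ((L - L)*(L + L))/6 = -1 + (0*(2*L))/6 = -1 + (1/6)*0 = -1 + 0 = -1)
T(n, k) = k + n
C(199) + T(180, X(-11)) = -1 + ((10 + 2*(-11)**2) + 180) = -1 + ((10 + 2*121) + 180) = -1 + ((10 + 242) + 180) = -1 + (252 + 180) = -1 + 432 = 431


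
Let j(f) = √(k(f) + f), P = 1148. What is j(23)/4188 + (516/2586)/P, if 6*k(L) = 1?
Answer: 43/247394 + √834/25128 ≈ 0.0013231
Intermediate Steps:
k(L) = ⅙ (k(L) = (⅙)*1 = ⅙)
j(f) = √(⅙ + f)
j(23)/4188 + (516/2586)/P = (√(6 + 36*23)/6)/4188 + (516/2586)/1148 = (√(6 + 828)/6)*(1/4188) + (516*(1/2586))*(1/1148) = (√834/6)*(1/4188) + (86/431)*(1/1148) = √834/25128 + 43/247394 = 43/247394 + √834/25128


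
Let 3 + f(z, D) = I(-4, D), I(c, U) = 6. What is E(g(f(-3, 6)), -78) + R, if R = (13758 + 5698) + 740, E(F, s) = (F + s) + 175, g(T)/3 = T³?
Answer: 20374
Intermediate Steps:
f(z, D) = 3 (f(z, D) = -3 + 6 = 3)
g(T) = 3*T³
E(F, s) = 175 + F + s
R = 20196 (R = 19456 + 740 = 20196)
E(g(f(-3, 6)), -78) + R = (175 + 3*3³ - 78) + 20196 = (175 + 3*27 - 78) + 20196 = (175 + 81 - 78) + 20196 = 178 + 20196 = 20374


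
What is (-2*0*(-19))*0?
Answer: 0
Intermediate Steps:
(-2*0*(-19))*0 = (0*(-19))*0 = 0*0 = 0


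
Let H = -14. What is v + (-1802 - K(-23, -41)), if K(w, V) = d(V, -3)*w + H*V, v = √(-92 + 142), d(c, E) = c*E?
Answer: 453 + 5*√2 ≈ 460.07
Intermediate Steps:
d(c, E) = E*c
v = 5*√2 (v = √50 = 5*√2 ≈ 7.0711)
K(w, V) = -14*V - 3*V*w (K(w, V) = (-3*V)*w - 14*V = -3*V*w - 14*V = -14*V - 3*V*w)
v + (-1802 - K(-23, -41)) = 5*√2 + (-1802 - (-41)*(-14 - 3*(-23))) = 5*√2 + (-1802 - (-41)*(-14 + 69)) = 5*√2 + (-1802 - (-41)*55) = 5*√2 + (-1802 - 1*(-2255)) = 5*√2 + (-1802 + 2255) = 5*√2 + 453 = 453 + 5*√2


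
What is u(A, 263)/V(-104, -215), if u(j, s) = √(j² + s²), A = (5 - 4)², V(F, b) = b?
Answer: -√69170/215 ≈ -1.2233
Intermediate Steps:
A = 1 (A = 1² = 1)
u(A, 263)/V(-104, -215) = √(1² + 263²)/(-215) = √(1 + 69169)*(-1/215) = √69170*(-1/215) = -√69170/215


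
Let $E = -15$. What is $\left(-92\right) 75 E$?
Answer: $103500$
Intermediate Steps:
$\left(-92\right) 75 E = \left(-92\right) 75 \left(-15\right) = \left(-6900\right) \left(-15\right) = 103500$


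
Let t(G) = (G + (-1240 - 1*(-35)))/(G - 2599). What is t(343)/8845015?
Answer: 431/9977176920 ≈ 4.3199e-8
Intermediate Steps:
t(G) = (-1205 + G)/(-2599 + G) (t(G) = (G + (-1240 + 35))/(-2599 + G) = (G - 1205)/(-2599 + G) = (-1205 + G)/(-2599 + G))
t(343)/8845015 = ((-1205 + 343)/(-2599 + 343))/8845015 = (-862/(-2256))*(1/8845015) = -1/2256*(-862)*(1/8845015) = (431/1128)*(1/8845015) = 431/9977176920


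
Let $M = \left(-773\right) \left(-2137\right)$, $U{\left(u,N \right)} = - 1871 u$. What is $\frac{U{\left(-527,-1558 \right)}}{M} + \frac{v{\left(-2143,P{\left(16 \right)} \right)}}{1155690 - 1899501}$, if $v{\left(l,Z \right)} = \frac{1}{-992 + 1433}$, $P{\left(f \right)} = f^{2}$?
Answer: $\frac{323433936585166}{541857641407551} \approx 0.5969$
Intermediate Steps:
$v{\left(l,Z \right)} = \frac{1}{441}$
$M = 1651901$
$\frac{U{\left(-527,-1558 \right)}}{M} + \frac{v{\left(-2143,P{\left(16 \right)} \right)}}{1155690 - 1899501} = \frac{\left(-1871\right) \left(-527\right)}{1651901} + \frac{1}{441 \left(1155690 - 1899501\right)} = 986017 \cdot \frac{1}{1651901} + \frac{1}{441 \left(-743811\right)} = \frac{986017}{1651901} + \frac{1}{441} \left(- \frac{1}{743811}\right) = \frac{986017}{1651901} - \frac{1}{328020651} = \frac{323433936585166}{541857641407551}$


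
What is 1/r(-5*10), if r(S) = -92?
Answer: -1/92 ≈ -0.010870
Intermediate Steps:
1/r(-5*10) = 1/(-92) = -1/92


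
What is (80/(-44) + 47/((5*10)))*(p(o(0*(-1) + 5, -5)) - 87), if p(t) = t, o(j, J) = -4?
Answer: 43953/550 ≈ 79.915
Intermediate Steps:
(80/(-44) + 47/((5*10)))*(p(o(0*(-1) + 5, -5)) - 87) = (80/(-44) + 47/((5*10)))*(-4 - 87) = (80*(-1/44) + 47/50)*(-91) = (-20/11 + 47*(1/50))*(-91) = (-20/11 + 47/50)*(-91) = -483/550*(-91) = 43953/550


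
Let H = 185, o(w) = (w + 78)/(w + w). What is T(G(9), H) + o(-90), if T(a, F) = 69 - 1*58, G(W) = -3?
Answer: 166/15 ≈ 11.067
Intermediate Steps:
o(w) = (78 + w)/(2*w) (o(w) = (78 + w)/((2*w)) = (78 + w)*(1/(2*w)) = (78 + w)/(2*w))
T(a, F) = 11 (T(a, F) = 69 - 58 = 11)
T(G(9), H) + o(-90) = 11 + (1/2)*(78 - 90)/(-90) = 11 + (1/2)*(-1/90)*(-12) = 11 + 1/15 = 166/15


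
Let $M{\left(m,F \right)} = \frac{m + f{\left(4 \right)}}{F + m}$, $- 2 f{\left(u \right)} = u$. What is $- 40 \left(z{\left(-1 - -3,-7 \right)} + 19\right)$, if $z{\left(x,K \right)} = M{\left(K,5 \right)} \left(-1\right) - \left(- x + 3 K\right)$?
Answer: $-1500$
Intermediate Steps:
$f{\left(u \right)} = - \frac{u}{2}$
$M{\left(m,F \right)} = \frac{-2 + m}{F + m}$ ($M{\left(m,F \right)} = \frac{m - 2}{F + m} = \frac{-2 + m}{F + m}$)
$z{\left(x,K \right)} = x - 3 K - \frac{-2 + K}{5 + K}$ ($z{\left(x,K \right)} = \frac{-2 + K}{5 + K} \left(-1\right) - \left(- x + 3 K\right) = - \frac{-2 + K}{5 + K} - \left(- x + 3 K\right) = x - 3 K - \frac{-2 + K}{5 + K}$)
$- 40 \left(z{\left(-1 - -3,-7 \right)} + 19\right) = - 40 \left(\frac{2 - -7 + \left(5 - 7\right) \left(\left(-1 - -3\right) - -21\right)}{5 - 7} + 19\right) = - 40 \left(\frac{2 + 7 - 2 \left(\left(-1 + 3\right) + 21\right)}{-2} + 19\right) = - 40 \left(- \frac{2 + 7 - 2 \left(2 + 21\right)}{2} + 19\right) = - 40 \left(- \frac{2 + 7 - 46}{2} + 19\right) = - 40 \left(\left(- \frac{1}{2}\right) \left(-37\right) + 19\right) = - 40 \left(\frac{37}{2} + 19\right) = \left(-40\right) \frac{75}{2} = -1500$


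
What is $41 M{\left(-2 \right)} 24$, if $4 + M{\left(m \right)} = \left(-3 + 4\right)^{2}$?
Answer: $-2952$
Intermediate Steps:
$M{\left(m \right)} = -3$ ($M{\left(m \right)} = -4 + \left(-3 + 4\right)^{2} = -4 + 1^{2} = -4 + 1 = -3$)
$41 M{\left(-2 \right)} 24 = 41 \left(-3\right) 24 = \left(-123\right) 24 = -2952$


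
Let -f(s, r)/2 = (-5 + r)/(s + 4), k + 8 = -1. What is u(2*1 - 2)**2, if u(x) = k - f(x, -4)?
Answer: 729/4 ≈ 182.25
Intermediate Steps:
k = -9 (k = -8 - 1 = -9)
f(s, r) = -2*(-5 + r)/(4 + s) (f(s, r) = -2*(-5 + r)/(s + 4) = -2*(-5 + r)/(4 + s))
u(x) = -9 - 18/(4 + x) (u(x) = -9 - 2*(5 - 1*(-4))/(4 + x) = -9 - 2*(5 + 4)/(4 + x) = -9 - 2*9/(4 + x) = -9 - 18/(4 + x))
u(2*1 - 2)**2 = (9*(-6 - (2*1 - 2))/(4 + (2*1 - 2)))**2 = (9*(-6 - (2 - 2))/(4 + (2 - 2)))**2 = (9*(-6 - 1*0)/(4 + 0))**2 = (9*(-6 + 0)/4)**2 = (9*(1/4)*(-6))**2 = (-27/2)**2 = 729/4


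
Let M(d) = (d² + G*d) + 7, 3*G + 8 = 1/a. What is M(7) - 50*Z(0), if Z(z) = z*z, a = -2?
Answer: 217/6 ≈ 36.167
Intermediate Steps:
Z(z) = z²
G = -17/6 (G = -8/3 + (⅓)/(-2) = -8/3 + (⅓)*(-½) = -8/3 - ⅙ = -17/6 ≈ -2.8333)
M(d) = 7 + d² - 17*d/6 (M(d) = (d² - 17*d/6) + 7 = 7 + d² - 17*d/6)
M(7) - 50*Z(0) = (7 + 7² - 17/6*7) - 50*0² = (7 + 49 - 119/6) - 50*0 = 217/6 + 0 = 217/6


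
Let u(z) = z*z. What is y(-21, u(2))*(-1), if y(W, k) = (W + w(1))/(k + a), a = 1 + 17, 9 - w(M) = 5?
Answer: 17/22 ≈ 0.77273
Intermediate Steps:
w(M) = 4 (w(M) = 9 - 1*5 = 9 - 5 = 4)
u(z) = z²
a = 18
y(W, k) = (4 + W)/(18 + k) (y(W, k) = (W + 4)/(k + 18) = (4 + W)/(18 + k))
y(-21, u(2))*(-1) = ((4 - 21)/(18 + 2²))*(-1) = (-17/(18 + 4))*(-1) = (-17/22)*(-1) = ((1/22)*(-17))*(-1) = -17/22*(-1) = 17/22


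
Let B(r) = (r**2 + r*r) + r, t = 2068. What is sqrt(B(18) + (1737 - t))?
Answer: sqrt(335) ≈ 18.303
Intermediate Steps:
B(r) = r + 2*r**2 (B(r) = (r**2 + r**2) + r = 2*r**2 + r = r + 2*r**2)
sqrt(B(18) + (1737 - t)) = sqrt(18*(1 + 2*18) + (1737 - 1*2068)) = sqrt(18*(1 + 36) + (1737 - 2068)) = sqrt(18*37 - 331) = sqrt(666 - 331) = sqrt(335)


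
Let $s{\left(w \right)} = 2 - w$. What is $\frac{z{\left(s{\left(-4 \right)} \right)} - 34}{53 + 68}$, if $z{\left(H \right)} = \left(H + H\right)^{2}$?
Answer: $\frac{10}{11} \approx 0.90909$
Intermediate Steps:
$z{\left(H \right)} = 4 H^{2}$ ($z{\left(H \right)} = \left(2 H\right)^{2} = 4 H^{2}$)
$\frac{z{\left(s{\left(-4 \right)} \right)} - 34}{53 + 68} = \frac{4 \left(2 - -4\right)^{2} - 34}{53 + 68} = \frac{4 \left(2 + 4\right)^{2} - 34}{121} = \frac{4 \cdot 6^{2} - 34}{121} = \frac{4 \cdot 36 - 34}{121} = \frac{144 - 34}{121} = \frac{1}{121} \cdot 110 = \frac{10}{11}$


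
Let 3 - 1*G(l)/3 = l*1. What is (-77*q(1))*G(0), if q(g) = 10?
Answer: -6930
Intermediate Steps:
G(l) = 9 - 3*l
(-77*q(1))*G(0) = (-77*10)*(9 - 3*0) = -770*(9 + 0) = -770*9 = -6930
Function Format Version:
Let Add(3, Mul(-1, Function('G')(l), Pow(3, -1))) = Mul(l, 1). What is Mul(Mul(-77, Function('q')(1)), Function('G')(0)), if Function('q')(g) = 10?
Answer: -6930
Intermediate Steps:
Function('G')(l) = Add(9, Mul(-3, l)) (Function('G')(l) = Add(9, Mul(-3, Mul(l, 1))) = Add(9, Mul(-3, l)))
Mul(Mul(-77, Function('q')(1)), Function('G')(0)) = Mul(Mul(-77, 10), Add(9, Mul(-3, 0))) = Mul(-770, Add(9, 0)) = Mul(-770, 9) = -6930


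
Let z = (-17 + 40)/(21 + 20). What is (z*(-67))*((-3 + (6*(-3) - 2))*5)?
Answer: 177215/41 ≈ 4322.3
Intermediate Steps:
z = 23/41 ≈ 0.56098
(z*(-67))*((-3 + (6*(-3) - 2))*5) = ((23/41)*(-67))*((-3 + (6*(-3) - 2))*5) = -1541*(-3 + (-18 - 2))*5/41 = -1541*(-3 - 20)*5/41 = -(-35443)*5/41 = -1541/41*(-115) = 177215/41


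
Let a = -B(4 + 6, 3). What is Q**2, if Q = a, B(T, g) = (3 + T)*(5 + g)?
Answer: 10816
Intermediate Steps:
a = -104 (a = -(15 + 3*3 + 5*(4 + 6) + (4 + 6)*3) = -(15 + 9 + 5*10 + 10*3) = -(15 + 9 + 50 + 30) = -1*104 = -104)
Q = -104
Q**2 = (-104)**2 = 10816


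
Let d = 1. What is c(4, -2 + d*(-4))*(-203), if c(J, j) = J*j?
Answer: 4872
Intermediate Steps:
c(4, -2 + d*(-4))*(-203) = (4*(-2 + 1*(-4)))*(-203) = (4*(-2 - 4))*(-203) = (4*(-6))*(-203) = -24*(-203) = 4872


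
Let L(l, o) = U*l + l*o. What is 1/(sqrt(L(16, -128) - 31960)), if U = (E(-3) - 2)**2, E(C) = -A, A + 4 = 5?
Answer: -I*sqrt(8466)/16932 ≈ -0.0054341*I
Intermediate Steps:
A = 1 (A = -4 + 5 = 1)
E(C) = -1 (E(C) = -1*1 = -1)
U = 9 (U = (-1 - 2)**2 = (-3)**2 = 9)
L(l, o) = 9*l + l*o
1/(sqrt(L(16, -128) - 31960)) = 1/(sqrt(16*(9 - 128) - 31960)) = 1/(sqrt(16*(-119) - 31960)) = 1/(sqrt(-1904 - 31960)) = 1/(sqrt(-33864)) = 1/(2*I*sqrt(8466)) = -I*sqrt(8466)/16932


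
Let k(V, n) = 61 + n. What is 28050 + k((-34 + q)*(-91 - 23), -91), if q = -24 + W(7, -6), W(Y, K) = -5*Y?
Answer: 28020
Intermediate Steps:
q = -59 (q = -24 - 5*7 = -24 - 35 = -59)
28050 + k((-34 + q)*(-91 - 23), -91) = 28050 + (61 - 91) = 28050 - 30 = 28020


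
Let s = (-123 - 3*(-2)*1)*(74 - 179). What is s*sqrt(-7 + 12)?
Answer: 12285*sqrt(5) ≈ 27470.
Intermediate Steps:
s = 12285 (s = (-123 + 6*1)*(-105) = (-123 + 6)*(-105) = -117*(-105) = 12285)
s*sqrt(-7 + 12) = 12285*sqrt(-7 + 12) = 12285*sqrt(5)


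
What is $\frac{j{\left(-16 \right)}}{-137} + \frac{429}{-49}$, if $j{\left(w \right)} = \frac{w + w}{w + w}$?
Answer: $- \frac{58822}{6713} \approx -8.7624$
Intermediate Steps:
$j{\left(w \right)} = 1$ ($j{\left(w \right)} = \frac{2 w}{2 w} = 2 w \frac{1}{2 w} = 1$)
$\frac{j{\left(-16 \right)}}{-137} + \frac{429}{-49} = 1 \frac{1}{-137} + \frac{429}{-49} = 1 \left(- \frac{1}{137}\right) + 429 \left(- \frac{1}{49}\right) = - \frac{1}{137} - \frac{429}{49} = - \frac{58822}{6713}$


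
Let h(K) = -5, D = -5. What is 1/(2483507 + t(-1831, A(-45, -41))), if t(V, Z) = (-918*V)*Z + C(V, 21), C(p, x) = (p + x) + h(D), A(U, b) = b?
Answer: -1/66433486 ≈ -1.5053e-8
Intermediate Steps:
C(p, x) = -5 + p + x (C(p, x) = (p + x) - 5 = -5 + p + x)
t(V, Z) = 16 + V - 918*V*Z (t(V, Z) = (-918*V)*Z + (-5 + V + 21) = -918*V*Z + (16 + V) = 16 + V - 918*V*Z)
1/(2483507 + t(-1831, A(-45, -41))) = 1/(2483507 + (16 - 1831 - 918*(-1831)*(-41))) = 1/(2483507 + (16 - 1831 - 68915178)) = 1/(2483507 - 68916993) = 1/(-66433486) = -1/66433486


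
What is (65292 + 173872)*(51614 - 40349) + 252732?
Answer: 2694435192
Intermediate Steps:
(65292 + 173872)*(51614 - 40349) + 252732 = 239164*11265 + 252732 = 2694182460 + 252732 = 2694435192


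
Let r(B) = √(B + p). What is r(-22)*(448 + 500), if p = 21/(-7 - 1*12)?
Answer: 948*I*√8341/19 ≈ 4556.8*I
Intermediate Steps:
p = -21/19 (p = 21/(-7 - 12) = 21/(-19) = 21*(-1/19) = -21/19 ≈ -1.1053)
r(B) = √(-21/19 + B) (r(B) = √(B - 21/19) = √(-21/19 + B))
r(-22)*(448 + 500) = (√(-399 + 361*(-22))/19)*(448 + 500) = (√(-399 - 7942)/19)*948 = (√(-8341)/19)*948 = ((I*√8341)/19)*948 = (I*√8341/19)*948 = 948*I*√8341/19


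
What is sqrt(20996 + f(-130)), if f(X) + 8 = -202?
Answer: sqrt(20786) ≈ 144.17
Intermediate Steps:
f(X) = -210 (f(X) = -8 - 202 = -210)
sqrt(20996 + f(-130)) = sqrt(20996 - 210) = sqrt(20786)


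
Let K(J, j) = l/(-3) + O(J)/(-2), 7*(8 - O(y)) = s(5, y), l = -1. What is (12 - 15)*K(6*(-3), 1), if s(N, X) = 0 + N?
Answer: 139/14 ≈ 9.9286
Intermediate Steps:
s(N, X) = N
O(y) = 51/7 (O(y) = 8 - 1/7*5 = 8 - 5/7 = 51/7)
K(J, j) = -139/42 (K(J, j) = -1/(-3) + (51/7)/(-2) = -1*(-1/3) + (51/7)*(-1/2) = 1/3 - 51/14 = -139/42)
(12 - 15)*K(6*(-3), 1) = (12 - 15)*(-139/42) = -3*(-139/42) = 139/14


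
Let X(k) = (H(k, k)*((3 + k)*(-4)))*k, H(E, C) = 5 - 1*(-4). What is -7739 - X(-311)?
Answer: 3440629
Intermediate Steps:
H(E, C) = 9 (H(E, C) = 5 + 4 = 9)
X(k) = k*(-108 - 36*k) (X(k) = (9*((3 + k)*(-4)))*k = (9*(-12 - 4*k))*k = (-108 - 36*k)*k = k*(-108 - 36*k))
-7739 - X(-311) = -7739 - (-36)*(-311)*(3 - 311) = -7739 - (-36)*(-311)*(-308) = -7739 - 1*(-3448368) = -7739 + 3448368 = 3440629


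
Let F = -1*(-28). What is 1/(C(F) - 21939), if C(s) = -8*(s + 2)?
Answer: -1/22179 ≈ -4.5088e-5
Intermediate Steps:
F = 28
C(s) = -16 - 8*s (C(s) = -8*(2 + s) = -16 - 8*s)
1/(C(F) - 21939) = 1/((-16 - 8*28) - 21939) = 1/((-16 - 224) - 21939) = 1/(-240 - 21939) = 1/(-22179) = -1/22179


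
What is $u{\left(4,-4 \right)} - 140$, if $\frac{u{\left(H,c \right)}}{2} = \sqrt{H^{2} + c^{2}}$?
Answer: $-140 + 8 \sqrt{2} \approx -128.69$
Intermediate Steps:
$u{\left(H,c \right)} = 2 \sqrt{H^{2} + c^{2}}$
$u{\left(4,-4 \right)} - 140 = 2 \sqrt{4^{2} + \left(-4\right)^{2}} - 140 = 2 \sqrt{16 + 16} - 140 = 2 \sqrt{32} - 140 = 2 \cdot 4 \sqrt{2} - 140 = 8 \sqrt{2} - 140 = -140 + 8 \sqrt{2}$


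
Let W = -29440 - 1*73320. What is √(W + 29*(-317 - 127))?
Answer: 2*I*√28909 ≈ 340.05*I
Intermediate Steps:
W = -102760 (W = -29440 - 73320 = -102760)
√(W + 29*(-317 - 127)) = √(-102760 + 29*(-317 - 127)) = √(-102760 + 29*(-444)) = √(-102760 - 12876) = √(-115636) = 2*I*√28909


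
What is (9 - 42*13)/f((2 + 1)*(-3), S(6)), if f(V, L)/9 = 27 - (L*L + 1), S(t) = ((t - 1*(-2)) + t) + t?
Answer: 179/1122 ≈ 0.15954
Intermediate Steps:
S(t) = 2 + 3*t (S(t) = ((t + 2) + t) + t = ((2 + t) + t) + t = (2 + 2*t) + t = 2 + 3*t)
f(V, L) = 234 - 9*L**2 (f(V, L) = 9*(27 - (L*L + 1)) = 9*(27 - (L**2 + 1)) = 9*(27 - (1 + L**2)) = 9*(27 + (-1 - L**2)) = 9*(26 - L**2) = 234 - 9*L**2)
(9 - 42*13)/f((2 + 1)*(-3), S(6)) = (9 - 42*13)/(234 - 9*(2 + 3*6)**2) = (9 - 546)/(234 - 9*(2 + 18)**2) = -537/(234 - 9*20**2) = -537/(234 - 9*400) = -537/(234 - 3600) = -537/(-3366) = -537*(-1/3366) = 179/1122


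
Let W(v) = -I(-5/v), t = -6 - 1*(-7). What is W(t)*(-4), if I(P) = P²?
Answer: 100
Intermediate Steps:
t = 1 (t = -6 + 7 = 1)
W(v) = -25/v² (W(v) = -(-5/v)² = -25/v²)
W(t)*(-4) = -25/1²*(-4) = -25*1*(-4) = -25*(-4) = 100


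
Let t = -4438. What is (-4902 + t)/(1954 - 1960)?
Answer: 4670/3 ≈ 1556.7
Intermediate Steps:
(-4902 + t)/(1954 - 1960) = (-4902 - 4438)/(1954 - 1960) = -9340/(-6) = -9340*(-1/6) = 4670/3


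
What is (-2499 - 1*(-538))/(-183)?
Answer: 1961/183 ≈ 10.716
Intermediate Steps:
(-2499 - 1*(-538))/(-183) = (-2499 + 538)*(-1/183) = -1961*(-1/183) = 1961/183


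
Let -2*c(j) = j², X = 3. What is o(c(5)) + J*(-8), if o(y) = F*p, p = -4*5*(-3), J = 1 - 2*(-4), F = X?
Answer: 108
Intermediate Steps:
F = 3
J = 9 (J = 1 + 8 = 9)
c(j) = -j²/2
p = 60 (p = -20*(-3) = 60)
o(y) = 180 (o(y) = 3*60 = 180)
o(c(5)) + J*(-8) = 180 + 9*(-8) = 180 - 72 = 108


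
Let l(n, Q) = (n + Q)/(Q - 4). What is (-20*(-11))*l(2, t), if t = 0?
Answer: -110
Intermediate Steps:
l(n, Q) = (Q + n)/(-4 + Q)
(-20*(-11))*l(2, t) = (-20*(-11))*((0 + 2)/(-4 + 0)) = 220*(2/(-4)) = 220*(-¼*2) = 220*(-½) = -110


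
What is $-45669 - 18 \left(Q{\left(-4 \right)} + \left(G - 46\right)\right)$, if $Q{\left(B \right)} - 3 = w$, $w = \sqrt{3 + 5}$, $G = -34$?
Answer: $-44283 - 36 \sqrt{2} \approx -44334.0$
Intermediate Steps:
$w = 2 \sqrt{2}$ ($w = \sqrt{8} = 2 \sqrt{2} \approx 2.8284$)
$Q{\left(B \right)} = 3 + 2 \sqrt{2}$
$-45669 - 18 \left(Q{\left(-4 \right)} + \left(G - 46\right)\right) = -45669 - 18 \left(\left(3 + 2 \sqrt{2}\right) - 80\right) = -45669 - 18 \left(-77 + 2 \sqrt{2}\right) = -45669 + \left(1386 - 36 \sqrt{2}\right) = -44283 - 36 \sqrt{2}$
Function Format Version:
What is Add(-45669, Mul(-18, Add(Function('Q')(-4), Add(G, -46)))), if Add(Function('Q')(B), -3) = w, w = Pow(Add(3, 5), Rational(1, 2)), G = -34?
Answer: Add(-44283, Mul(-36, Pow(2, Rational(1, 2)))) ≈ -44334.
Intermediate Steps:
w = Mul(2, Pow(2, Rational(1, 2))) (w = Pow(8, Rational(1, 2)) = Mul(2, Pow(2, Rational(1, 2))) ≈ 2.8284)
Function('Q')(B) = Add(3, Mul(2, Pow(2, Rational(1, 2))))
Add(-45669, Mul(-18, Add(Function('Q')(-4), Add(G, -46)))) = Add(-45669, Mul(-18, Add(Add(3, Mul(2, Pow(2, Rational(1, 2)))), Add(-34, -46)))) = Add(-45669, Mul(-18, Add(Add(3, Mul(2, Pow(2, Rational(1, 2)))), -80))) = Add(-45669, Mul(-18, Add(-77, Mul(2, Pow(2, Rational(1, 2)))))) = Add(-45669, Add(1386, Mul(-36, Pow(2, Rational(1, 2))))) = Add(-44283, Mul(-36, Pow(2, Rational(1, 2))))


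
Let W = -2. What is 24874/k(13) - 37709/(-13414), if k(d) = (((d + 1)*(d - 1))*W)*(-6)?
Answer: 102420295/6760656 ≈ 15.149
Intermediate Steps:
k(d) = 12*(1 + d)*(-1 + d) (k(d) = (((d + 1)*(d - 1))*(-2))*(-6) = (((1 + d)*(-1 + d))*(-2))*(-6) = -2*(1 + d)*(-1 + d)*(-6) = 12*(1 + d)*(-1 + d))
24874/k(13) - 37709/(-13414) = 24874/(-12 + 12*13²) - 37709/(-13414) = 24874/(-12 + 12*169) - 37709*(-1/13414) = 24874/(-12 + 2028) + 37709/13414 = 24874/2016 + 37709/13414 = 24874*(1/2016) + 37709/13414 = 12437/1008 + 37709/13414 = 102420295/6760656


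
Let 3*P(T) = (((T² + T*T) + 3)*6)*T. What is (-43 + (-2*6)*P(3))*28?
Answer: -43540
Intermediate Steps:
P(T) = T*(18 + 12*T²)/3 (P(T) = ((((T² + T*T) + 3)*6)*T)/3 = ((((T² + T²) + 3)*6)*T)/3 = (((2*T² + 3)*6)*T)/3 = (((3 + 2*T²)*6)*T)/3 = ((18 + 12*T²)*T)/3 = (T*(18 + 12*T²))/3 = T*(18 + 12*T²)/3)
(-43 + (-2*6)*P(3))*28 = (-43 + (-2*6)*(4*3³ + 6*3))*28 = (-43 - 12*(4*27 + 18))*28 = (-43 - 12*(108 + 18))*28 = (-43 - 12*126)*28 = (-43 - 1512)*28 = -1555*28 = -43540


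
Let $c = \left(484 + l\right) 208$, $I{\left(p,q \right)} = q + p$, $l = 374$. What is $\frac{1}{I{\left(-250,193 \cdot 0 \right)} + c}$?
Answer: $\frac{1}{178214} \approx 5.6112 \cdot 10^{-6}$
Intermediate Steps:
$I{\left(p,q \right)} = p + q$
$c = 178464$ ($c = \left(484 + 374\right) 208 = 858 \cdot 208 = 178464$)
$\frac{1}{I{\left(-250,193 \cdot 0 \right)} + c} = \frac{1}{\left(-250 + 193 \cdot 0\right) + 178464} = \frac{1}{\left(-250 + 0\right) + 178464} = \frac{1}{-250 + 178464} = \frac{1}{178214}$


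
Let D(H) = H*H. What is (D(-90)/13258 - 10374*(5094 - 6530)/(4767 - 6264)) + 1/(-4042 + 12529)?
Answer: -279354055686703/28073901177 ≈ -9950.7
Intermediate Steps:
D(H) = H**2
(D(-90)/13258 - 10374*(5094 - 6530)/(4767 - 6264)) + 1/(-4042 + 12529) = ((-90)**2/13258 - 10374*(5094 - 6530)/(4767 - 6264)) + 1/(-4042 + 12529) = (8100*(1/13258) - 10374/((-1497/(-1436)))) + 1/8487 = (4050/6629 - 10374/((-1497*(-1/1436)))) + 1/8487 = (4050/6629 - 10374/1497/1436) + 1/8487 = (4050/6629 - 10374*1436/1497) + 1/8487 = (4050/6629 - 4965688/499) + 1/8487 = -32915524802/3307871 + 1/8487 = -279354055686703/28073901177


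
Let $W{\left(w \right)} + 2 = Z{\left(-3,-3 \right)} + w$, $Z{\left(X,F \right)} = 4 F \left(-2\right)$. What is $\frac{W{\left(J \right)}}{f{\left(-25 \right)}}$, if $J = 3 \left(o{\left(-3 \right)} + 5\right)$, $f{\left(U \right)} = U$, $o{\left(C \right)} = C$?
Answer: $- \frac{28}{25} \approx -1.12$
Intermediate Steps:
$Z{\left(X,F \right)} = - 8 F$
$J = 6$ ($J = 3 \left(-3 + 5\right) = 3 \cdot 2 = 6$)
$W{\left(w \right)} = 22 + w$ ($W{\left(w \right)} = -2 + \left(\left(-8\right) \left(-3\right) + w\right) = -2 + \left(24 + w\right) = 22 + w$)
$\frac{W{\left(J \right)}}{f{\left(-25 \right)}} = \frac{22 + 6}{-25} = 28 \left(- \frac{1}{25}\right) = - \frac{28}{25}$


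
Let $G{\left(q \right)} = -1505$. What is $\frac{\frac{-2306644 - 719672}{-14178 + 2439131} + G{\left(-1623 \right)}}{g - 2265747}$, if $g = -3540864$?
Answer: $\frac{3652580581}{14080758764283} \approx 0.0002594$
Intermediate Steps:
$\frac{\frac{-2306644 - 719672}{-14178 + 2439131} + G{\left(-1623 \right)}}{g - 2265747} = \frac{\frac{-2306644 - 719672}{-14178 + 2439131} - 1505}{-3540864 - 2265747} = \frac{- \frac{3026316}{2424953} - 1505}{-5806611} = \left(\left(-3026316\right) \frac{1}{2424953} - 1505\right) \left(- \frac{1}{5806611}\right) = \left(- \frac{3026316}{2424953} - 1505\right) \left(- \frac{1}{5806611}\right) = \left(- \frac{3652580581}{2424953}\right) \left(- \frac{1}{5806611}\right) = \frac{3652580581}{14080758764283}$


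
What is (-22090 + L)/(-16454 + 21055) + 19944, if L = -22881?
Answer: 91717373/4601 ≈ 19934.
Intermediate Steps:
(-22090 + L)/(-16454 + 21055) + 19944 = (-22090 - 22881)/(-16454 + 21055) + 19944 = -44971/4601 + 19944 = 91717373/4601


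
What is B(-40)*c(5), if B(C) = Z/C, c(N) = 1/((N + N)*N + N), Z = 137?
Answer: -137/2200 ≈ -0.062273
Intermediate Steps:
c(N) = 1/(N + 2*N²) (c(N) = 1/((2*N)*N + N) = 1/(2*N² + N) = 1/(N + 2*N²))
B(C) = 137/C
B(-40)*c(5) = (137/(-40))*(1/(5*(1 + 2*5))) = (137*(-1/40))*(1/(5*(1 + 10))) = -137/(200*11) = -137/40*1/55 = -137/2200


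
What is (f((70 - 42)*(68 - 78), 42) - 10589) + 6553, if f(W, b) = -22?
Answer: -4058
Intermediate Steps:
(f((70 - 42)*(68 - 78), 42) - 10589) + 6553 = (-22 - 10589) + 6553 = -10611 + 6553 = -4058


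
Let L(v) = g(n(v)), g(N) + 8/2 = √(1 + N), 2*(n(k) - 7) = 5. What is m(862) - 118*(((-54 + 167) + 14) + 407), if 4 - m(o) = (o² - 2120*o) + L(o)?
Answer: 1021392 - √42/2 ≈ 1.0214e+6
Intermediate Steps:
n(k) = 19/2 (n(k) = 7 + (½)*5 = 7 + 5/2 = 19/2)
g(N) = -4 + √(1 + N)
L(v) = -4 + √42/2 (L(v) = -4 + √(1 + 19/2) = -4 + √(21/2) = -4 + √42/2)
m(o) = 8 - o² + 2120*o - √42/2 (m(o) = 4 - ((o² - 2120*o) + (-4 + √42/2)) = 4 - (-4 + o² + √42/2 - 2120*o) = 4 + (4 - o² + 2120*o - √42/2) = 8 - o² + 2120*o - √42/2)
m(862) - 118*(((-54 + 167) + 14) + 407) = (8 - 1*862² + 2120*862 - √42/2) - 118*(((-54 + 167) + 14) + 407) = (8 - 1*743044 + 1827440 - √42/2) - 118*((113 + 14) + 407) = (8 - 743044 + 1827440 - √42/2) - 118*(127 + 407) = (1084404 - √42/2) - 118*534 = (1084404 - √42/2) - 1*63012 = (1084404 - √42/2) - 63012 = 1021392 - √42/2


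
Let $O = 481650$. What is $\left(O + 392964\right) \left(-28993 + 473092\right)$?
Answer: $388415202786$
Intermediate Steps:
$\left(O + 392964\right) \left(-28993 + 473092\right) = \left(481650 + 392964\right) \left(-28993 + 473092\right) = 874614 \cdot 444099 = 388415202786$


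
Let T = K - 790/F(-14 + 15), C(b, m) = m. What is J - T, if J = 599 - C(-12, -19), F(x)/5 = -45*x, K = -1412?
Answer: 91192/45 ≈ 2026.5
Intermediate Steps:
F(x) = -225*x (F(x) = 5*(-45*x) = -225*x)
J = 618 (J = 599 - 1*(-19) = 599 + 19 = 618)
T = -63382/45 (T = -1412 - 790*(-1/(225*(-14 + 15))) = -1412 - 790/((-225*1)) = -1412 - 790/(-225) = -1412 - 790*(-1/225) = -1412 + 158/45 = -63382/45 ≈ -1408.5)
J - T = 618 - 1*(-63382/45) = 618 + 63382/45 = 91192/45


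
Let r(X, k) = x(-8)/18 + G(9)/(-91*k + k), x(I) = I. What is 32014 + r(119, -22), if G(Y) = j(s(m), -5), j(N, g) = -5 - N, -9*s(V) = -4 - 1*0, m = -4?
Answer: 570481511/17820 ≈ 32014.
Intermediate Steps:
s(V) = 4/9 (s(V) = -(-4 - 1*0)/9 = -(-4 + 0)/9 = -⅑*(-4) = 4/9)
G(Y) = -49/9 (G(Y) = -5 - 1*4/9 = -5 - 4/9 = -49/9)
r(X, k) = -4/9 + 49/(810*k) (r(X, k) = -8/18 - 49/(9*(-91*k + k)) = -8*1/18 - 49*(-1/(90*k))/9 = -4/9 - (-49)/(810*k) = -4/9 + 49/(810*k))
32014 + r(119, -22) = 32014 + (1/810)*(49 - 360*(-22))/(-22) = 32014 + (1/810)*(-1/22)*(49 + 7920) = 32014 + (1/810)*(-1/22)*7969 = 32014 - 7969/17820 = 570481511/17820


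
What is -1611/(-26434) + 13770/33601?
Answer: 418127391/888208834 ≈ 0.47075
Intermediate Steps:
-1611/(-26434) + 13770/33601 = -1611*(-1/26434) + 13770*(1/33601) = 1611/26434 + 13770/33601 = 418127391/888208834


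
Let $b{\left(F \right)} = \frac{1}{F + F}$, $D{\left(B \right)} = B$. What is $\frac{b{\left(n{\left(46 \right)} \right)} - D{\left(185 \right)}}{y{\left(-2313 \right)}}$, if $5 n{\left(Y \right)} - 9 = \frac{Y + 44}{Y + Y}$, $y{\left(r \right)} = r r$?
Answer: $- \frac{84800}{2455635771} \approx -3.4533 \cdot 10^{-5}$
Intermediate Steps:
$y{\left(r \right)} = r^{2}$
$n{\left(Y \right)} = \frac{9}{5} + \frac{44 + Y}{10 Y}$ ($n{\left(Y \right)} = \frac{9}{5} + \frac{\left(Y + 44\right) \frac{1}{Y + Y}}{5} = \frac{9}{5} + \frac{\left(44 + Y\right) \frac{1}{2 Y}}{5} = \frac{9}{5} + \frac{\frac{1}{2} \frac{1}{Y} \left(44 + Y\right)}{5} = \frac{9}{5} + \frac{44 + Y}{10 Y}$)
$b{\left(F \right)} = \frac{1}{2 F}$
$\frac{b{\left(n{\left(46 \right)} \right)} - D{\left(185 \right)}}{y{\left(-2313 \right)}} = \frac{\frac{1}{2 \frac{44 + 19 \cdot 46}{10 \cdot 46}} - 185}{\left(-2313\right)^{2}} = \frac{\frac{1}{2 \cdot \frac{1}{10} \cdot \frac{1}{46} \left(44 + 874\right)} - 185}{5349969} = \left(\frac{1}{2 \cdot \frac{1}{10} \cdot \frac{1}{46} \cdot 918} - 185\right) \frac{1}{5349969} = \left(\frac{1}{2 \cdot \frac{459}{230}} - 185\right) \frac{1}{5349969} = \left(\frac{1}{2} \cdot \frac{230}{459} - 185\right) \frac{1}{5349969} = \left(\frac{115}{459} - 185\right) \frac{1}{5349969} = \left(- \frac{84800}{459}\right) \frac{1}{5349969} = - \frac{84800}{2455635771}$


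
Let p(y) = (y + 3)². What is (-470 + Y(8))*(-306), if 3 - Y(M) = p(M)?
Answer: 179928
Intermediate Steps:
p(y) = (3 + y)²
Y(M) = 3 - (3 + M)²
(-470 + Y(8))*(-306) = (-470 + (3 - (3 + 8)²))*(-306) = (-470 + (3 - 1*11²))*(-306) = (-470 + (3 - 1*121))*(-306) = (-470 + (3 - 121))*(-306) = (-470 - 118)*(-306) = -588*(-306) = 179928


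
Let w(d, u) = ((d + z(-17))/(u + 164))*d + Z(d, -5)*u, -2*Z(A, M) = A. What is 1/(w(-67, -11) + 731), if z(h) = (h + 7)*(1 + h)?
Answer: 102/32821 ≈ 0.0031078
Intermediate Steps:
Z(A, M) = -A/2
z(h) = (1 + h)*(7 + h) (z(h) = (7 + h)*(1 + h) = (1 + h)*(7 + h))
w(d, u) = -d*u/2 + d*(160 + d)/(164 + u) (w(d, u) = ((d + (7 + (-17)² + 8*(-17)))/(u + 164))*d + (-d/2)*u = ((d + (7 + 289 - 136))/(164 + u))*d - d*u/2 = ((d + 160)/(164 + u))*d - d*u/2 = ((160 + d)/(164 + u))*d - d*u/2 = d*(160 + d)/(164 + u) - d*u/2 = -d*u/2 + d*(160 + d)/(164 + u))
1/(w(-67, -11) + 731) = 1/((½)*(-67)*(320 - 1*(-11)² - 164*(-11) + 2*(-67))/(164 - 11) + 731) = 1/((½)*(-67)*(320 - 1*121 + 1804 - 134)/153 + 731) = 1/((½)*(-67)*(1/153)*(320 - 121 + 1804 - 134) + 731) = 1/((½)*(-67)*(1/153)*1869 + 731) = 1/(-41741/102 + 731) = 1/(32821/102) = 102/32821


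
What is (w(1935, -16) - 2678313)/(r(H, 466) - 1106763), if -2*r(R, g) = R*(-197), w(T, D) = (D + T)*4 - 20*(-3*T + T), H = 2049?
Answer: 5186474/1809873 ≈ 2.8657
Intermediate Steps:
w(T, D) = 4*D + 44*T (w(T, D) = (4*D + 4*T) - (-40)*T = (4*D + 4*T) + 40*T = 4*D + 44*T)
r(R, g) = 197*R/2 (r(R, g) = -R*(-197)/2 = -(-197)*R/2 = 197*R/2)
(w(1935, -16) - 2678313)/(r(H, 466) - 1106763) = ((4*(-16) + 44*1935) - 2678313)/((197/2)*2049 - 1106763) = ((-64 + 85140) - 2678313)/(403653/2 - 1106763) = (85076 - 2678313)/(-1809873/2) = -2593237*(-2/1809873) = 5186474/1809873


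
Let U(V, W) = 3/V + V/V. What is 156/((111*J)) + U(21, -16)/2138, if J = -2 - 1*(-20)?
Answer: 195890/2491839 ≈ 0.078613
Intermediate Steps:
J = 18 (J = -2 + 20 = 18)
U(V, W) = 1 + 3/V (U(V, W) = 3/V + 1 = 1 + 3/V)
156/((111*J)) + U(21, -16)/2138 = 156/((111*18)) + ((3 + 21)/21)/2138 = 156/1998 + ((1/21)*24)*(1/2138) = 156*(1/1998) + (8/7)*(1/2138) = 26/333 + 4/7483 = 195890/2491839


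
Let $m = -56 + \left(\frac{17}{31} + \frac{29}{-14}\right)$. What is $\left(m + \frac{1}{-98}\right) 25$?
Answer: $- \frac{2184825}{1519} \approx -1438.3$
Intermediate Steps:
$m = - \frac{24965}{434}$ ($m = -56 + \left(17 \cdot \frac{1}{31} + 29 \left(- \frac{1}{14}\right)\right) = -56 + \left(\frac{17}{31} - \frac{29}{14}\right) = -56 - \frac{661}{434} = - \frac{24965}{434} \approx -57.523$)
$\left(m + \frac{1}{-98}\right) 25 = \left(- \frac{24965}{434} + \frac{1}{-98}\right) 25 = \left(- \frac{24965}{434} - \frac{1}{98}\right) 25 = \left(- \frac{87393}{1519}\right) 25 = - \frac{2184825}{1519}$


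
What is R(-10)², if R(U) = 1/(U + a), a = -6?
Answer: 1/256 ≈ 0.0039063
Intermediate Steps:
R(U) = 1/(-6 + U) (R(U) = 1/(U - 6) = 1/(-6 + U))
R(-10)² = (1/(-6 - 10))² = (1/(-16))² = (-1/16)² = 1/256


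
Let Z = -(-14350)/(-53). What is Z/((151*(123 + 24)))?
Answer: -2050/168063 ≈ -0.012198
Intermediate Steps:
Z = -14350/53 (Z = -(-14350)*(-1)/53 = -410*35/53 = -14350/53 ≈ -270.75)
Z/((151*(123 + 24))) = -14350*1/(151*(123 + 24))/53 = -14350/(53*(151*147)) = -14350/53/22197 = -14350/53*1/22197 = -2050/168063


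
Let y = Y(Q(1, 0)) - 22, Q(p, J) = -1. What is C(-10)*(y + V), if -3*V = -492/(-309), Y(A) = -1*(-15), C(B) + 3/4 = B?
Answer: 100061/1236 ≈ 80.955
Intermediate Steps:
C(B) = -¾ + B
Y(A) = 15
V = -164/309 (V = -(-164)/(-309) = -(-164)*(-1)/309 = -⅓*164/103 = -164/309 ≈ -0.53074)
y = -7 (y = 15 - 22 = -7)
C(-10)*(y + V) = (-¾ - 10)*(-7 - 164/309) = -43/4*(-2327/309) = 100061/1236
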